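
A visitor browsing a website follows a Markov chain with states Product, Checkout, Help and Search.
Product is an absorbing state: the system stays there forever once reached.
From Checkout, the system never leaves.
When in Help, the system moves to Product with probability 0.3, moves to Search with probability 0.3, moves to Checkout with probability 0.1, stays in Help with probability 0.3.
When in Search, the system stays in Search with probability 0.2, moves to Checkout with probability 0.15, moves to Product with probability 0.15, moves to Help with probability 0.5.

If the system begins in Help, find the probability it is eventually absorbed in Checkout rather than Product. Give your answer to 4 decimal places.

0.3049

Let h(s) be the probability of absorption at Checkout starting from transient state s. Then h(Checkout) = 1 and h(Product) = 0. By first-step analysis:
h(Help) = 0.3·0 + 0.1·1 + 0.3·h(Help) + 0.3·h(Search)
h(Search) = 0.15·0 + 0.15·1 + 0.5·h(Help) + 0.2·h(Search)
Solving: h(Help) = 0.3049, h(Search) = 0.3780.
Starting from Help, the probability is 0.3049.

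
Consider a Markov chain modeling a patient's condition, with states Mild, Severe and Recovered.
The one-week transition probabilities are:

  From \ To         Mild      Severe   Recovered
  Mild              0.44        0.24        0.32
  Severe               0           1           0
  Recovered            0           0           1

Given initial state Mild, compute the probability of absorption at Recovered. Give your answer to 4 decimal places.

0.5714

Let h(s) be the probability of absorption at Recovered starting from transient state s. Then h(Recovered) = 1 and h(Severe) = 0. By first-step analysis:
h(Mild) = 0.44·h(Mild) + 0.24·0 + 0.32·1
Solving: h(Mild) = 0.5714.
Starting from Mild, the probability is 0.5714.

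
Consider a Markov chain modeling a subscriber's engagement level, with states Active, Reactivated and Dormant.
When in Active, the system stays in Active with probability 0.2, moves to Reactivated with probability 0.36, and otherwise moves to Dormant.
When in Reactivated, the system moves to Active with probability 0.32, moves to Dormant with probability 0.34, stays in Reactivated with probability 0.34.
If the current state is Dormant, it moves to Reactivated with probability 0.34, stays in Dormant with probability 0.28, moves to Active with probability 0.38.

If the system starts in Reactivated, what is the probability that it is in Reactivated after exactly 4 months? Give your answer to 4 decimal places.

0.3461

Propagate the distribution vector 4 months from Reactivated.
After 0 months: (0.0000, 1.0000, 0.0000)
After 1 month: (0.3200, 0.3400, 0.3400)
After 2 months: (0.3020, 0.3464, 0.3516)
After 3 months: (0.3049, 0.3460, 0.3491)
After 4 months: (0.3044, 0.3461, 0.3495)
P(in Reactivated after 4 months) = 0.3461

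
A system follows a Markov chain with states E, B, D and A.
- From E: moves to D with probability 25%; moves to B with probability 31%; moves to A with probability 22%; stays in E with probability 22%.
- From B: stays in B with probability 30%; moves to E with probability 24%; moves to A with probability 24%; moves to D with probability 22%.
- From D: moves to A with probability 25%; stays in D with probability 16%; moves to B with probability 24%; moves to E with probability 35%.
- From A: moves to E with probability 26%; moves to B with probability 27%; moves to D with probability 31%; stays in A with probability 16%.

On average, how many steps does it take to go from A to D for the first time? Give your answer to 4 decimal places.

Let t(s) be the expected number of steps to first reach D from state s, with t(D) = 0. Conditioning on the first step:
t(E) = 1 + 0.22·t(E) + 0.31·t(B) + 0.22·t(A)
t(B) = 1 + 0.24·t(E) + 0.3·t(B) + 0.24·t(A)
t(A) = 1 + 0.26·t(E) + 0.27·t(B) + 0.16·t(A)
Solving: t(E) = 3.9395, t(B) = 4.0521, t(A) = 3.7123.
Expected steps from A to D: 3.7123.

3.7123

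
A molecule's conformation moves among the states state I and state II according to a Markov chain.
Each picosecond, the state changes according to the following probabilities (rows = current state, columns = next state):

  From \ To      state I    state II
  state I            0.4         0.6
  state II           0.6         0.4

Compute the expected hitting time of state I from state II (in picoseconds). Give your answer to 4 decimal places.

Let t(s) be the expected number of picoseconds to first reach state I from state s, with t(state I) = 0. Conditioning on the first picosecond:
t(state II) = 1 + 0.4·t(state II)
Solving: t(state II) = 1.6667.
Expected picoseconds from state II to state I: 1.6667.

1.6667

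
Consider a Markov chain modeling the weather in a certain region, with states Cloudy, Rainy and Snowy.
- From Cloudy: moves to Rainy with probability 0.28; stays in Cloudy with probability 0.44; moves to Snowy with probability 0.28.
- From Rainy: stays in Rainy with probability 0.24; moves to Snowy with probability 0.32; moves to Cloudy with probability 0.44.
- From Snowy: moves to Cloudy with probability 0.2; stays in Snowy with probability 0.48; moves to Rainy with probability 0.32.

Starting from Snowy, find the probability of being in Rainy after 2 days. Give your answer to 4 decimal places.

0.2864

Sum over the intermediate state after 1 day:
P = P(Snowy→Cloudy)·P(Cloudy→Rainy) + P(Snowy→Rainy)·P(Rainy→Rainy) + P(Snowy→Snowy)·P(Snowy→Rainy)
  = 0.2×0.28 + 0.32×0.24 + 0.48×0.32
  = 0.0560 + 0.0768 + 0.1536 = 0.2864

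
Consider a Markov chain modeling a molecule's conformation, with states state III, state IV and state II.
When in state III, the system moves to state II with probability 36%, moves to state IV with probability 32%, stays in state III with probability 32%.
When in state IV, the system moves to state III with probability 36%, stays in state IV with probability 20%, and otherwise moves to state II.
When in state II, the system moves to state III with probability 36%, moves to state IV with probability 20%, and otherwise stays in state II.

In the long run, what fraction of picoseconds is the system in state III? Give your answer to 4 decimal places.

0.3462

Let the stationary distribution be π with π = πP and π_1 + π_2 + π_3 = 1.
π_1 = 0.32·π_1 + 0.36·π_2 + 0.36·π_3
π_2 = 0.32·π_1 + 0.2·π_2 + 0.2·π_3
Solving with the normalization constraint gives π = (0.3462, 0.2415, 0.4123).
So the stationary probability of state III is 0.3462.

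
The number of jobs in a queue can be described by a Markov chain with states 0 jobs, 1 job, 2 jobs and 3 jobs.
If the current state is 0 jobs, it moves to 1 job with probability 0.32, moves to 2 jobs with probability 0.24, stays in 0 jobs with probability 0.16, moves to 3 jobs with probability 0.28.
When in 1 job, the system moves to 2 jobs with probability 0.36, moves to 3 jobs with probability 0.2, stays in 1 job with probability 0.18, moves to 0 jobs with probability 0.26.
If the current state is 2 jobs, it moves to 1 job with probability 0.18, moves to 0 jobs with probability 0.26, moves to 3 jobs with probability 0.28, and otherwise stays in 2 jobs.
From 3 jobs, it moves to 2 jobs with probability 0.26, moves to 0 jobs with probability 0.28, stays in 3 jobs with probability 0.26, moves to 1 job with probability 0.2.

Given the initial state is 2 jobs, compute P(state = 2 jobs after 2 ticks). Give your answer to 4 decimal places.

Propagate the distribution vector 2 ticks from 2 jobs.
After 0 ticks: (0.0000, 0.0000, 1.0000, 0.0000)
After 1 tick: (0.2600, 0.1800, 0.2800, 0.2800)
After 2 ticks: (0.2396, 0.2220, 0.2784, 0.2600)
P(in 2 jobs after 2 ticks) = 0.2784

0.2784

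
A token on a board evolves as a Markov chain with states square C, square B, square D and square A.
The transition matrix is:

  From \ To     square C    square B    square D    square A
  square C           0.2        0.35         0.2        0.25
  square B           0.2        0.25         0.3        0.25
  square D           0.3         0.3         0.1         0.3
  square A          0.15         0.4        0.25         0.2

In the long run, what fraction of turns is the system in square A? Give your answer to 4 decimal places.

0.2487

Let the stationary distribution be π with π = πP and π_1 + π_2 + π_3 + π_4 = 1.
π_1 = 0.2·π_1 + 0.2·π_2 + 0.3·π_3 + 0.15·π_4
π_2 = 0.35·π_1 + 0.25·π_2 + 0.3·π_3 + 0.4·π_4
π_3 = 0.2·π_1 + 0.3·π_2 + 0.1·π_3 + 0.25·π_4
Solving with the normalization constraint gives π = (0.2098, 0.3194, 0.2222, 0.2487).
So the stationary probability of square A is 0.2487.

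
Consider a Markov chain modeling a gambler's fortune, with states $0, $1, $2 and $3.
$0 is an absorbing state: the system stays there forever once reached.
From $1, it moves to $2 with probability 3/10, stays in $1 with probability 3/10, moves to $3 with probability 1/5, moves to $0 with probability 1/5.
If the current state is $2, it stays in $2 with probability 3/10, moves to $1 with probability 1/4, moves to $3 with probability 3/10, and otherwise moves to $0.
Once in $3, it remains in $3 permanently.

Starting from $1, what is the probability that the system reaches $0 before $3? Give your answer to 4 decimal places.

0.4458

Let h(s) be the probability of absorption at $0 starting from transient state s. Then h($0) = 1 and h($3) = 0. By first-step analysis:
h($1) = 0.2·1 + 0.3·h($1) + 0.3·h($2) + 0.2·0
h($2) = 0.15·1 + 0.25·h($1) + 0.3·h($2) + 0.3·0
Solving: h($1) = 0.4458, h($2) = 0.3735.
Starting from $1, the probability is 0.4458.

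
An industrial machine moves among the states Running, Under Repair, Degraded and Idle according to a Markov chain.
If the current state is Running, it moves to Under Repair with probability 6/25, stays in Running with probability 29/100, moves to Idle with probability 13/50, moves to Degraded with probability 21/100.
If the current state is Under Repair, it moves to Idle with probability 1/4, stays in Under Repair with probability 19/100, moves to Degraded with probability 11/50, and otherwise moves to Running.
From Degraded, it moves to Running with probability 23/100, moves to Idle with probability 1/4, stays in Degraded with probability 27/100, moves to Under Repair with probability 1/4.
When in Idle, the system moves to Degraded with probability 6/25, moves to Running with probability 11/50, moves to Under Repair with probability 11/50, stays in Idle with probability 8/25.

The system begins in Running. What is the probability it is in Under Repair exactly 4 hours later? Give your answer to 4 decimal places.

0.2256

Propagate the distribution vector 4 hours from Running.
After 0 hours: (1.0000, 0.0000, 0.0000, 0.0000)
After 1 hour: (0.2900, 0.2400, 0.2100, 0.2600)
After 2 hours: (0.2712, 0.2249, 0.2328, 0.2711)
After 3 hours: (0.2683, 0.2257, 0.2344, 0.2717)
After 4 hours: (0.2682, 0.2256, 0.2345, 0.2717)
P(in Under Repair after 4 hours) = 0.2256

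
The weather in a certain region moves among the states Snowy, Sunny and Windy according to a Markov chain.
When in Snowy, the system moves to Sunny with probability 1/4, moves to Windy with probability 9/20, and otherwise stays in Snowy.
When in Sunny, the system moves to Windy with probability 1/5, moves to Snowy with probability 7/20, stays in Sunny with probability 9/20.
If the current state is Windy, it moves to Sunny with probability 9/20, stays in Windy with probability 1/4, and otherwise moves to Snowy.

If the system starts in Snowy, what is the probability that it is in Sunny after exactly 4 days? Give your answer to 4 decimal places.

0.3861

Propagate the distribution vector 4 days from Snowy.
After 0 days: (1.0000, 0.0000, 0.0000)
After 1 day: (0.3000, 0.2500, 0.4500)
After 2 days: (0.3125, 0.3900, 0.2975)
After 3 days: (0.3195, 0.3875, 0.2930)
After 4 days: (0.3194, 0.3861, 0.2945)
P(in Sunny after 4 days) = 0.3861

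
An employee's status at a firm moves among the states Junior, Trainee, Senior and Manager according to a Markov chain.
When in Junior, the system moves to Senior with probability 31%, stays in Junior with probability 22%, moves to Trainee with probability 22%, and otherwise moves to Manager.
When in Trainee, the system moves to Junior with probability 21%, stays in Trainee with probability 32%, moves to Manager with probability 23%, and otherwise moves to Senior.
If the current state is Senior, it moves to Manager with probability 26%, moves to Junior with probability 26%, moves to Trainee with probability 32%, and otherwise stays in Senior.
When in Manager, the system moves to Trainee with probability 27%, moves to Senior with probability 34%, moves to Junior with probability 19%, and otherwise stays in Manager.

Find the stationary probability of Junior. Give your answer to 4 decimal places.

0.2204

Let the stationary distribution be π with π = πP and π_1 + π_2 + π_3 + π_4 = 1.
π_1 = 0.22·π_1 + 0.21·π_2 + 0.26·π_3 + 0.19·π_4
π_2 = 0.22·π_1 + 0.32·π_2 + 0.32·π_3 + 0.27·π_4
π_3 = 0.31·π_1 + 0.24·π_2 + 0.16·π_3 + 0.34·π_4
Solving with the normalization constraint gives π = (0.2204, 0.2862, 0.2583, 0.2351).
So the stationary probability of Junior is 0.2204.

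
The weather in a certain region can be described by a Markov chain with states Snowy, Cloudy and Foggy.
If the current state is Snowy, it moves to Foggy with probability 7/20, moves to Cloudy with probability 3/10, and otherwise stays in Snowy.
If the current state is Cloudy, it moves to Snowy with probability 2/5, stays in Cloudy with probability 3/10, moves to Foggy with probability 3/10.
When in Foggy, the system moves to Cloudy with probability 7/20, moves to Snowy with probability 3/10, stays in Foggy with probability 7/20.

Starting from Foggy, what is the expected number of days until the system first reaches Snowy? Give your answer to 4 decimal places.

3.0000

Let t(s) be the expected number of days to first reach Snowy from state s, with t(Snowy) = 0. Conditioning on the first day:
t(Cloudy) = 1 + 0.3·t(Cloudy) + 0.3·t(Foggy)
t(Foggy) = 1 + 0.35·t(Cloudy) + 0.35·t(Foggy)
Solving: t(Cloudy) = 2.7143, t(Foggy) = 3.0000.
Expected days from Foggy to Snowy: 3.0000.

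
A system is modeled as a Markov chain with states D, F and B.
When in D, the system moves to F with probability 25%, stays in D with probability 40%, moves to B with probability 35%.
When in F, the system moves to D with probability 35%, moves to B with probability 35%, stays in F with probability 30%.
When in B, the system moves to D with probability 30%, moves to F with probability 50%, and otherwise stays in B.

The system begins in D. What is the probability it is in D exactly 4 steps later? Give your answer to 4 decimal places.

0.3524

Propagate the distribution vector 4 steps from D.
After 0 steps: (1.0000, 0.0000, 0.0000)
After 1 step: (0.4000, 0.2500, 0.3500)
After 2 steps: (0.3525, 0.3500, 0.2975)
After 3 steps: (0.3528, 0.3419, 0.3054)
After 4 steps: (0.3524, 0.3434, 0.3042)
P(in D after 4 steps) = 0.3524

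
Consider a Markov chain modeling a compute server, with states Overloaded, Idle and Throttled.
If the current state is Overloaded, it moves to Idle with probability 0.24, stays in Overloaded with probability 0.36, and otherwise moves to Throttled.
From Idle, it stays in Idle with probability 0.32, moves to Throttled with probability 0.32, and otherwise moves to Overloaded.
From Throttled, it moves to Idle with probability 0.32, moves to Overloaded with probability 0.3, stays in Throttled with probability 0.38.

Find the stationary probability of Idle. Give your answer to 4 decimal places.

Let the stationary distribution be π with π = πP and π_1 + π_2 + π_3 = 1.
π_1 = 0.36·π_1 + 0.36·π_2 + 0.3·π_3
π_2 = 0.24·π_1 + 0.32·π_2 + 0.32·π_3
Solving with the normalization constraint gives π = (0.3378, 0.2930, 0.3692).
So the stationary probability of Idle is 0.2930.

0.2930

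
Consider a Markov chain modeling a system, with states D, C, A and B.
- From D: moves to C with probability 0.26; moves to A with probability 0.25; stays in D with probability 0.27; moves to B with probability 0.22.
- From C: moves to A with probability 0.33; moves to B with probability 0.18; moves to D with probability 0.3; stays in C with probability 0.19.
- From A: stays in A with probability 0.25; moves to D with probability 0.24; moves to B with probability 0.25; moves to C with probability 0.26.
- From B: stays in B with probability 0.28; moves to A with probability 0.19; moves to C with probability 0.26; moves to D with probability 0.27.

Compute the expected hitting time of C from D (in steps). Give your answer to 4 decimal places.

3.8462

Let t(s) be the expected number of steps to first reach C from state s, with t(C) = 0. Conditioning on the first step:
t(D) = 1 + 0.27·t(D) + 0.25·t(A) + 0.22·t(B)
t(A) = 1 + 0.24·t(D) + 0.25·t(A) + 0.25·t(B)
t(B) = 1 + 0.27·t(D) + 0.19·t(A) + 0.28·t(B)
Solving: t(D) = 3.8462, t(A) = 3.8462, t(B) = 3.8462.
Expected steps from D to C: 3.8462.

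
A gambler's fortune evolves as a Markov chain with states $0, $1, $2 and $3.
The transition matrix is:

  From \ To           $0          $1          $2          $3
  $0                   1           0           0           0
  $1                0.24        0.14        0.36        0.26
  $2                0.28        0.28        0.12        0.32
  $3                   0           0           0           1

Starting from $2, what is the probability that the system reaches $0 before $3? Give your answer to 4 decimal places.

0.4695

Let h(s) be the probability of absorption at $0 starting from transient state s. Then h($0) = 1 and h($3) = 0. By first-step analysis:
h($1) = 0.24·1 + 0.14·h($1) + 0.36·h($2) + 0.26·0
h($2) = 0.28·1 + 0.28·h($1) + 0.12·h($2) + 0.32·0
Solving: h($1) = 0.4756, h($2) = 0.4695.
Starting from $2, the probability is 0.4695.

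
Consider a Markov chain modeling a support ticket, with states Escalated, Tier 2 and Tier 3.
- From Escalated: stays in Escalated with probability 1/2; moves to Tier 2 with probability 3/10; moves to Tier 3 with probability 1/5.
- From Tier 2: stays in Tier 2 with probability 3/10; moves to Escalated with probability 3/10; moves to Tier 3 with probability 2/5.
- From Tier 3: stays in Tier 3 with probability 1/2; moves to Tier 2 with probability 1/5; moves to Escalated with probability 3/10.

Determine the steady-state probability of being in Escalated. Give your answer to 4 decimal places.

0.3750

Let the stationary distribution be π with π = πP and π_1 + π_2 + π_3 = 1.
π_1 = 0.5·π_1 + 0.3·π_2 + 0.3·π_3
π_2 = 0.3·π_1 + 0.3·π_2 + 0.2·π_3
Solving with the normalization constraint gives π = (0.3750, 0.2639, 0.3611).
So the stationary probability of Escalated is 0.3750.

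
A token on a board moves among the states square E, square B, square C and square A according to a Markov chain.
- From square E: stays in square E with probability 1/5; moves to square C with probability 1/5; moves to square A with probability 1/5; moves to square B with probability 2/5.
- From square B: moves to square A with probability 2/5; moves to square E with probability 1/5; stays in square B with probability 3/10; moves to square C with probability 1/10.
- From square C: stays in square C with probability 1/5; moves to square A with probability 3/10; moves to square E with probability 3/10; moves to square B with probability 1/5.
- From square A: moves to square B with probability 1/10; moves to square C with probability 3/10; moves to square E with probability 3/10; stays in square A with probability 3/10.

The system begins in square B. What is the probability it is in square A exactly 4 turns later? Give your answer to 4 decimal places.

Propagate the distribution vector 4 turns from square B.
After 0 turns: (0.0000, 1.0000, 0.0000, 0.0000)
After 1 turn: (0.2000, 0.3000, 0.1000, 0.4000)
After 2 turns: (0.2500, 0.2300, 0.2100, 0.3100)
After 3 turns: (0.2520, 0.2420, 0.2080, 0.2980)
After 4 turns: (0.2506, 0.2448, 0.2056, 0.2990)
P(in square A after 4 turns) = 0.2990

0.2990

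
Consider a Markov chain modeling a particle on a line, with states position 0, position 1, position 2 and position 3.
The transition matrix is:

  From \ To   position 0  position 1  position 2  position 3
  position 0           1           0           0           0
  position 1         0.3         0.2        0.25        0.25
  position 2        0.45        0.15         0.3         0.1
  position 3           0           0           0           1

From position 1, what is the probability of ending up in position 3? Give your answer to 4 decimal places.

0.3828

Let h(s) be the probability of absorption at position 3 starting from transient state s. Then h(position 3) = 1 and h(position 0) = 0. By first-step analysis:
h(position 1) = 0.3·0 + 0.2·h(position 1) + 0.25·h(position 2) + 0.25·1
h(position 2) = 0.45·0 + 0.15·h(position 1) + 0.3·h(position 2) + 0.1·1
Solving: h(position 1) = 0.3828, h(position 2) = 0.2249.
Starting from position 1, the probability is 0.3828.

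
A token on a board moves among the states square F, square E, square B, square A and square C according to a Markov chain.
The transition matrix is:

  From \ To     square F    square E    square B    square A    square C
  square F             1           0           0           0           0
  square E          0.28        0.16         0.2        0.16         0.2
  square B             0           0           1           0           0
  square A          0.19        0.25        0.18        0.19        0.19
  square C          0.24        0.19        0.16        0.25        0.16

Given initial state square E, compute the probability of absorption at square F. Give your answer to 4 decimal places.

0.5756

Let h(s) be the probability of absorption at square F starting from transient state s. Then h(square F) = 1 and h(square B) = 0. By first-step analysis:
h(square E) = 0.28·1 + 0.16·h(square E) + 0.2·0 + 0.16·h(square A) + 0.2·h(square C)
h(square A) = 0.19·1 + 0.25·h(square E) + 0.18·0 + 0.19·h(square A) + 0.19·h(square C)
h(square C) = 0.24·1 + 0.19·h(square E) + 0.16·0 + 0.25·h(square A) + 0.16·h(square C)
Solving: h(square E) = 0.5756, h(square A) = 0.5480, h(square C) = 0.5790.
Starting from square E, the probability is 0.5756.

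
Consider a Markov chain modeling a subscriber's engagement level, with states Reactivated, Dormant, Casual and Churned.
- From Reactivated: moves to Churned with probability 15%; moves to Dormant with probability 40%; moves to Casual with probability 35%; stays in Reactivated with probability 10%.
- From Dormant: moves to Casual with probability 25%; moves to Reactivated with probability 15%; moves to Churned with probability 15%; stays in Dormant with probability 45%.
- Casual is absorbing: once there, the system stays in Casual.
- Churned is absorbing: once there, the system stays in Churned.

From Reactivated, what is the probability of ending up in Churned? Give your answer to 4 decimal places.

0.3276

Let h(s) be the probability of absorption at Churned starting from transient state s. Then h(Churned) = 1 and h(Casual) = 0. By first-step analysis:
h(Reactivated) = 0.1·h(Reactivated) + 0.4·h(Dormant) + 0.35·0 + 0.15·1
h(Dormant) = 0.15·h(Reactivated) + 0.45·h(Dormant) + 0.25·0 + 0.15·1
Solving: h(Reactivated) = 0.3276, h(Dormant) = 0.3621.
Starting from Reactivated, the probability is 0.3276.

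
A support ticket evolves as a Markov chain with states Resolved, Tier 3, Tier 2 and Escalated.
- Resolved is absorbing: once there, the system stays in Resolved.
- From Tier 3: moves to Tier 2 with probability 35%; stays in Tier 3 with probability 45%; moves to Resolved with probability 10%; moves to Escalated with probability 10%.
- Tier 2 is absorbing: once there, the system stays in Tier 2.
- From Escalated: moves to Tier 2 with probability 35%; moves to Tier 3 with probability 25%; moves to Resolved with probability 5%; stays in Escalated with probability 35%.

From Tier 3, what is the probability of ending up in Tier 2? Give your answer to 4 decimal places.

Let h(s) be the probability of absorption at Tier 2 starting from transient state s. Then h(Tier 2) = 1 and h(Resolved) = 0. By first-step analysis:
h(Tier 3) = 0.1·0 + 0.45·h(Tier 3) + 0.35·1 + 0.1·h(Escalated)
h(Escalated) = 0.05·0 + 0.25·h(Tier 3) + 0.35·1 + 0.35·h(Escalated)
Solving: h(Tier 3) = 0.7895, h(Escalated) = 0.8421.
Starting from Tier 3, the probability is 0.7895.

0.7895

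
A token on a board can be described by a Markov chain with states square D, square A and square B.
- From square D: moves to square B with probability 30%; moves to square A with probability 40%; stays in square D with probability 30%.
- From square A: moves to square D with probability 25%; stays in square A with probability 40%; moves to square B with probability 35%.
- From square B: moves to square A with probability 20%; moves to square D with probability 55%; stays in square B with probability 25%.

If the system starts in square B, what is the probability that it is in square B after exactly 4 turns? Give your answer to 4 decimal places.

0.3019

Propagate the distribution vector 4 turns from square B.
After 0 turns: (0.0000, 0.0000, 1.0000)
After 1 turn: (0.5500, 0.2000, 0.2500)
After 2 turns: (0.3525, 0.3500, 0.2975)
After 3 turns: (0.3569, 0.3405, 0.3026)
After 4 turns: (0.3586, 0.3395, 0.3019)
P(in square B after 4 turns) = 0.3019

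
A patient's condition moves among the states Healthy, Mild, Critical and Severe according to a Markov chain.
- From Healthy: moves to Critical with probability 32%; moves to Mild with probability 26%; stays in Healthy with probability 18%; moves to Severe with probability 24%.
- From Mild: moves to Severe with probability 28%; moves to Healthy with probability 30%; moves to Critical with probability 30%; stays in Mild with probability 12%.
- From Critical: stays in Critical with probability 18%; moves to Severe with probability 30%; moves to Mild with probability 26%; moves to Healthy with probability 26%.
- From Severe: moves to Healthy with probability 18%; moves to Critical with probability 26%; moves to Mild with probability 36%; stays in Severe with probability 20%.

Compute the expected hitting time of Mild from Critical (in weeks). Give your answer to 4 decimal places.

Let t(s) be the expected number of weeks to first reach Mild from state s, with t(Mild) = 0. Conditioning on the first week:
t(Healthy) = 1 + 0.18·t(Healthy) + 0.32·t(Critical) + 0.24·t(Severe)
t(Critical) = 1 + 0.26·t(Healthy) + 0.18·t(Critical) + 0.3·t(Severe)
t(Severe) = 1 + 0.18·t(Healthy) + 0.26·t(Critical) + 0.2·t(Severe)
Solving: t(Healthy) = 3.5134, t(Critical) = 3.4957, t(Severe) = 3.1766.
Expected weeks from Critical to Mild: 3.4957.

3.4957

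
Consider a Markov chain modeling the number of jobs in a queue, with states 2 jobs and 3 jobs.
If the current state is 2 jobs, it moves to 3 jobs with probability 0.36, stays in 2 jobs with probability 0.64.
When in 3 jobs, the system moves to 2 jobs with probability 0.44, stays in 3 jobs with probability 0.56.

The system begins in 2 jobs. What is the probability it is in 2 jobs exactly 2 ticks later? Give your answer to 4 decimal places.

0.5680

Sum over the intermediate state after 1 tick:
P = P(2 jobs→2 jobs)·P(2 jobs→2 jobs) + P(2 jobs→3 jobs)·P(3 jobs→2 jobs)
  = 0.64×0.64 + 0.36×0.44
  = 0.4096 + 0.1584 = 0.5680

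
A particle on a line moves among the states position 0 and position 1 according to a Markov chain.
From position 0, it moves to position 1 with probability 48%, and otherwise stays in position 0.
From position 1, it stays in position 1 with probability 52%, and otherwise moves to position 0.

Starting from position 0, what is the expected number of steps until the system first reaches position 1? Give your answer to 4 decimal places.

2.0833

Let t(s) be the expected number of steps to first reach position 1 from state s, with t(position 1) = 0. Conditioning on the first step:
t(position 0) = 1 + 0.52·t(position 0)
Solving: t(position 0) = 2.0833.
Expected steps from position 0 to position 1: 2.0833.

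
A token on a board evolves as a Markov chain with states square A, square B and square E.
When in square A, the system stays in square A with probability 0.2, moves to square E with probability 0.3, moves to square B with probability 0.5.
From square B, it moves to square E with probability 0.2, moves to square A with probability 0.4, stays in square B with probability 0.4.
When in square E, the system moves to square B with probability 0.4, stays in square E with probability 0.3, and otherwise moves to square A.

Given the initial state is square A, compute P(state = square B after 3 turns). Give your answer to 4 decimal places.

Propagate the distribution vector 3 turns from square A.
After 0 turns: (1.0000, 0.0000, 0.0000)
After 1 turn: (0.2000, 0.5000, 0.3000)
After 2 turns: (0.3300, 0.4200, 0.2500)
After 3 turns: (0.3090, 0.4330, 0.2580)
P(in square B after 3 turns) = 0.4330

0.4330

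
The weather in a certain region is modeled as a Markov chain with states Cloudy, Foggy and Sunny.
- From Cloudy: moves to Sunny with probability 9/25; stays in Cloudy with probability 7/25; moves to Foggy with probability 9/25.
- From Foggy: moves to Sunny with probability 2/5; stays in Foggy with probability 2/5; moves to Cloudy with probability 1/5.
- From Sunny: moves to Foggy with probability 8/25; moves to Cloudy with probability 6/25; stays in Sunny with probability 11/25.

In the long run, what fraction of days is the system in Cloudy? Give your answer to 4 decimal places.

0.2351

Let the stationary distribution be π with π = πP and π_1 + π_2 + π_3 = 1.
π_1 = 0.28·π_1 + 0.2·π_2 + 0.24·π_3
π_2 = 0.36·π_1 + 0.4·π_2 + 0.32·π_3
Solving with the normalization constraint gives π = (0.2351, 0.3580, 0.4069).
So the stationary probability of Cloudy is 0.2351.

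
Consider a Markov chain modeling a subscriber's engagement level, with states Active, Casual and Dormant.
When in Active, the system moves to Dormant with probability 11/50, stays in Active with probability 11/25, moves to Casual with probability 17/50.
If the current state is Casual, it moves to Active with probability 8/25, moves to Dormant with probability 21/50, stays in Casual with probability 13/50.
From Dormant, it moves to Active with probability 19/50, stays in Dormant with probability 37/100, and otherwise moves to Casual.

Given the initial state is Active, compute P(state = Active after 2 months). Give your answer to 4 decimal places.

Sum over the intermediate state after 1 month:
P = P(Active→Active)·P(Active→Active) + P(Active→Casual)·P(Casual→Active) + P(Active→Dormant)·P(Dormant→Active)
  = 0.44×0.44 + 0.34×0.32 + 0.22×0.38
  = 0.1936 + 0.1088 + 0.0836 = 0.3860

0.3860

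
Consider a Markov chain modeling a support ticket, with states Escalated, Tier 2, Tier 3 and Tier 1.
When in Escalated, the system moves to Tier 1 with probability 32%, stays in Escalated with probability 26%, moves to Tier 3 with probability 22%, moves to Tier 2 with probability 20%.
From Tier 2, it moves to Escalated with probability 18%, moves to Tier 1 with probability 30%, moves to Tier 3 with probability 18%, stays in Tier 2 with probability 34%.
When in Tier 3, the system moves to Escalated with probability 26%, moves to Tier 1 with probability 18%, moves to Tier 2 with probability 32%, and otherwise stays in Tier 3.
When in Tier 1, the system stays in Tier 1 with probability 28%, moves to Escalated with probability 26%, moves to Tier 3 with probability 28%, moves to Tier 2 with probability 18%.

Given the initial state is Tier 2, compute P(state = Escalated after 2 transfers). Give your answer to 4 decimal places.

Propagate the distribution vector 2 transfers from Tier 2.
After 0 transfers: (0.0000, 1.0000, 0.0000, 0.0000)
After 1 transfer: (0.1800, 0.3400, 0.1800, 0.3000)
After 2 transfers: (0.2328, 0.2632, 0.2280, 0.2760)
P(in Escalated after 2 transfers) = 0.2328

0.2328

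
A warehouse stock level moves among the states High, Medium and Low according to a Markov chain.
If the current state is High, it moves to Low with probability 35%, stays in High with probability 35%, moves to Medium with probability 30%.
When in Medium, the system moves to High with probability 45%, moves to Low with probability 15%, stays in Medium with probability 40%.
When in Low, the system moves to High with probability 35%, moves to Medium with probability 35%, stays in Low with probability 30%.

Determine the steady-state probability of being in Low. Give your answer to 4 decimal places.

Let the stationary distribution be π with π = πP and π_1 + π_2 + π_3 = 1.
π_1 = 0.35·π_1 + 0.45·π_2 + 0.35·π_3
π_2 = 0.3·π_1 + 0.4·π_2 + 0.35·π_3
Solving with the normalization constraint gives π = (0.3848, 0.3482, 0.2670).
So the stationary probability of Low is 0.2670.

0.2670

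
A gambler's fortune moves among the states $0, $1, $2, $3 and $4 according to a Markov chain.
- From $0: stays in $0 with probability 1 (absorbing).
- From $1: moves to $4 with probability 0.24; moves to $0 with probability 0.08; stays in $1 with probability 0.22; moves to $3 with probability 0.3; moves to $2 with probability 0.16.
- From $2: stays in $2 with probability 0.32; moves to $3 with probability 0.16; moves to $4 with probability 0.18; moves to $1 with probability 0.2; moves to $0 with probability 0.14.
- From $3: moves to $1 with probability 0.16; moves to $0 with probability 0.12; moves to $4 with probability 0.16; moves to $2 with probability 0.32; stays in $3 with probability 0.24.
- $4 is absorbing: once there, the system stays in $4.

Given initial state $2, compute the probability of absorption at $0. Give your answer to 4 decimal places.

Let h(s) be the probability of absorption at $0 starting from transient state s. Then h($0) = 1 and h($4) = 0. By first-step analysis:
h($1) = 0.08·1 + 0.22·h($1) + 0.16·h($2) + 0.3·h($3) + 0.24·0
h($2) = 0.14·1 + 0.2·h($1) + 0.32·h($2) + 0.16·h($3) + 0.18·0
h($3) = 0.12·1 + 0.16·h($1) + 0.32·h($2) + 0.24·h($3) + 0.16·0
Solving: h($1) = 0.3367, h($2) = 0.3982, h($3) = 0.3964.
Starting from $2, the probability is 0.3982.

0.3982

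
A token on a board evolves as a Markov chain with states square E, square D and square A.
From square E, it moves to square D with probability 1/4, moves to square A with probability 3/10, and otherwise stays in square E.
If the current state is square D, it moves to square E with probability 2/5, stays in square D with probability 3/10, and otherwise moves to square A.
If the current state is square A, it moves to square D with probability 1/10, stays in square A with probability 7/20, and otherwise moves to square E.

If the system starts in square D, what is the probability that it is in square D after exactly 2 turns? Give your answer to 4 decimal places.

0.2200

Sum over the intermediate state after 1 turn:
P = P(square D→square E)·P(square E→square D) + P(square D→square D)·P(square D→square D) + P(square D→square A)·P(square A→square D)
  = 0.4×0.25 + 0.3×0.3 + 0.3×0.1
  = 0.1000 + 0.0900 + 0.0300 = 0.2200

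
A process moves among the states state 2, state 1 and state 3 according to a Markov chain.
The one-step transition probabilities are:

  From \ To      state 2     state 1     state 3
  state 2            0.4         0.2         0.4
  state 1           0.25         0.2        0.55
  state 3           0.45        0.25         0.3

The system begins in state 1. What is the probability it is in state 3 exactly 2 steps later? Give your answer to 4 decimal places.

0.3750

Sum over the intermediate state after 1 step:
P = P(state 1→state 2)·P(state 2→state 3) + P(state 1→state 1)·P(state 1→state 3) + P(state 1→state 3)·P(state 3→state 3)
  = 0.25×0.4 + 0.2×0.55 + 0.55×0.3
  = 0.1000 + 0.1100 + 0.1650 = 0.3750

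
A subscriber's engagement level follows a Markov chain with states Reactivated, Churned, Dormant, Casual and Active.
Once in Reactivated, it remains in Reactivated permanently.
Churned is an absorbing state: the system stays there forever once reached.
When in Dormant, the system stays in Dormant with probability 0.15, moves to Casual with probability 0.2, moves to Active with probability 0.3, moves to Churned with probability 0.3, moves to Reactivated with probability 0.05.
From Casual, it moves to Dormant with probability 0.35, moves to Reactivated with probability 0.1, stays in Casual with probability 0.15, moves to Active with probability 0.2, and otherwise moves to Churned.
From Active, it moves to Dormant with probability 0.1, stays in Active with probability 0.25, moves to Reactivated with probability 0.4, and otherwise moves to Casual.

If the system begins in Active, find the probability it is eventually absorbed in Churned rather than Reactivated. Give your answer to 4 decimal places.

0.2512

Let h(s) be the probability of absorption at Churned starting from transient state s. Then h(Churned) = 1 and h(Reactivated) = 0. By first-step analysis:
h(Dormant) = 0.05·0 + 0.3·1 + 0.15·h(Dormant) + 0.2·h(Casual) + 0.3·h(Active)
h(Casual) = 0.1·0 + 0.2·1 + 0.35·h(Dormant) + 0.15·h(Casual) + 0.2·h(Active)
h(Active) = 0.4·0 + 0.1·h(Dormant) + 0.25·h(Casual) + 0.25·h(Active)
Solving: h(Dormant) = 0.5657, h(Casual) = 0.5273, h(Active) = 0.2512.
Starting from Active, the probability is 0.2512.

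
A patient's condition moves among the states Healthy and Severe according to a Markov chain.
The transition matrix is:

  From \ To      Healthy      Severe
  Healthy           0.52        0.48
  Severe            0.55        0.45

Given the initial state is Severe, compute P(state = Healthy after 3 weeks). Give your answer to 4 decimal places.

Propagate the distribution vector 3 weeks from Severe.
After 0 weeks: (0.0000, 1.0000)
After 1 week: (0.5500, 0.4500)
After 2 weeks: (0.5335, 0.4665)
After 3 weeks: (0.5340, 0.4660)
P(in Healthy after 3 weeks) = 0.5340

0.5340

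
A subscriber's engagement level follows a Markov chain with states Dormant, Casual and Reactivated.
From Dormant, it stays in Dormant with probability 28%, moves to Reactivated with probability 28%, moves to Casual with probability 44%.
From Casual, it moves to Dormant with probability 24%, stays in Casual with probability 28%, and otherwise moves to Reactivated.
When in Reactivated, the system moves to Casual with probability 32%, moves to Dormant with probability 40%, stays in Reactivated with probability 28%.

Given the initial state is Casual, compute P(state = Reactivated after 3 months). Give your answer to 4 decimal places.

0.3475

Propagate the distribution vector 3 months from Casual.
After 0 months: (0.0000, 1.0000, 0.0000)
After 1 month: (0.2400, 0.2800, 0.4800)
After 2 months: (0.3264, 0.3376, 0.3360)
After 3 months: (0.3068, 0.3457, 0.3475)
P(in Reactivated after 3 months) = 0.3475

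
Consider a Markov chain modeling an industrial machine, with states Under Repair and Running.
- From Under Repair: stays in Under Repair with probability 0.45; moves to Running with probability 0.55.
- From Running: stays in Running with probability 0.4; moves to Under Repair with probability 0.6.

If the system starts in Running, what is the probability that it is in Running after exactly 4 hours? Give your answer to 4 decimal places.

Propagate the distribution vector 4 hours from Running.
After 0 hours: (0.0000, 1.0000)
After 1 hour: (0.6000, 0.4000)
After 2 hours: (0.5100, 0.4900)
After 3 hours: (0.5235, 0.4765)
After 4 hours: (0.5215, 0.4785)
P(in Running after 4 hours) = 0.4785

0.4785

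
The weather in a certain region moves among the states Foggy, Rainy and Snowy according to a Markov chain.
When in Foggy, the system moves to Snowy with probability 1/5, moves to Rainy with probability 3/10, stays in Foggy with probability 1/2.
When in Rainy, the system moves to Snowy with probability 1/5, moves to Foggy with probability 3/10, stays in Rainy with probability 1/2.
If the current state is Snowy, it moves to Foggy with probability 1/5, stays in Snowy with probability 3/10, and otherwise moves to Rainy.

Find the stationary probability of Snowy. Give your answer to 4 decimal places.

0.2222

Let the stationary distribution be π with π = πP and π_1 + π_2 + π_3 = 1.
π_1 = 0.5·π_1 + 0.3·π_2 + 0.2·π_3
π_2 = 0.3·π_1 + 0.5·π_2 + 0.5·π_3
Solving with the normalization constraint gives π = (0.3472, 0.4306, 0.2222).
So the stationary probability of Snowy is 0.2222.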